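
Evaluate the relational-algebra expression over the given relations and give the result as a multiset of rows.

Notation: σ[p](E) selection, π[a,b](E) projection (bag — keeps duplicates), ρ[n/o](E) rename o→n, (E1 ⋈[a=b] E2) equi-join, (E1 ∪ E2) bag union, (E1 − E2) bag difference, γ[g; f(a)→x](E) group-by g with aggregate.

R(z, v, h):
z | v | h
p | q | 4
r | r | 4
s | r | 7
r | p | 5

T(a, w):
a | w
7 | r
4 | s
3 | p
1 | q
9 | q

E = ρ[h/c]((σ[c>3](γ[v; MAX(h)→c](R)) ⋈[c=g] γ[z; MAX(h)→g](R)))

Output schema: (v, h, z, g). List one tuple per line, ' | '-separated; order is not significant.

Subexpression sizes:
  R → 4
  γ[v; MAX(h)→c](R) → 3
  σ[c>3](γ[v; MAX(h)→c](R)) → 3
  R → 4
  γ[z; MAX(h)→g](R) → 3
  (σ[c>3](γ[v; MAX(h)→c](R)) ⋈[c=g] γ[z; MAX(h)→g](R)) → 3
  ρ[h/c]((σ[c>3](γ[v; MAX(h)→c](R)) ⋈[c=g] γ[z; MAX(h)→g](R))) → 3

== RESULT ==
v | h | z | g
p | 5 | r | 5
q | 4 | p | 4
r | 7 | s | 7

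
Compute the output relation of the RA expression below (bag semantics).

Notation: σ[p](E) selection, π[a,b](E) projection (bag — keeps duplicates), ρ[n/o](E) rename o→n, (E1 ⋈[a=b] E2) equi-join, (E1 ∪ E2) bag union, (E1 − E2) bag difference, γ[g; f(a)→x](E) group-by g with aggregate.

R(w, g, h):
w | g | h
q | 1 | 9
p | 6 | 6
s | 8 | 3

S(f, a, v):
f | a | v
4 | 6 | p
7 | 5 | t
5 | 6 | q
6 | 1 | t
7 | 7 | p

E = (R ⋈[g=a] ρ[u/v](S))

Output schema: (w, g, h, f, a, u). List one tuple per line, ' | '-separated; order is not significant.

Row counts bottom-up:
  R → 3
  S → 5
  ρ[u/v](S) → 5
  (R ⋈[g=a] ρ[u/v](S)) → 3

== RESULT ==
w | g | h | f | a | u
p | 6 | 6 | 4 | 6 | p
p | 6 | 6 | 5 | 6 | q
q | 1 | 9 | 6 | 1 | t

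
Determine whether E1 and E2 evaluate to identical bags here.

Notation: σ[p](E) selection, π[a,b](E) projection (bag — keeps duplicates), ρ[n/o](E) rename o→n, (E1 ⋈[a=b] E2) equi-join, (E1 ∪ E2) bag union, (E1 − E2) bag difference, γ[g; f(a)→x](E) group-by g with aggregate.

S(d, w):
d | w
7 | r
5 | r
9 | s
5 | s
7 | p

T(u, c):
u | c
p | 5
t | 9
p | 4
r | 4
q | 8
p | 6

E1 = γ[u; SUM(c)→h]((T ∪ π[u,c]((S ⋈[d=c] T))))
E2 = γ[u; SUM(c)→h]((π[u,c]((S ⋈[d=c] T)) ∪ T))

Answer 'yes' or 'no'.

E1 stepwise |·|:
  T → 6
  S → 5
  T → 6
  (S ⋈[d=c] T) → 3
  π[u,c]((S ⋈[d=c] T)) → 3
  (T ∪ π[u,c]((S ⋈[d=c] T))) → 9
  γ[u; SUM(c)→h]((T ∪ π[u,c]((S ⋈[d=c] T)))) → 4
E2 stepwise |·|:
  S → 5
  T → 6
  (S ⋈[d=c] T) → 3
  π[u,c]((S ⋈[d=c] T)) → 3
  T → 6
  (π[u,c]((S ⋈[d=c] T)) ∪ T) → 9
  γ[u; SUM(c)→h]((π[u,c]((S ⋈[d=c] T)) ∪ T)) → 4

E1 and E2 produce the same multiset:
u | h
p | 25
q | 8
r | 4
t | 18

yes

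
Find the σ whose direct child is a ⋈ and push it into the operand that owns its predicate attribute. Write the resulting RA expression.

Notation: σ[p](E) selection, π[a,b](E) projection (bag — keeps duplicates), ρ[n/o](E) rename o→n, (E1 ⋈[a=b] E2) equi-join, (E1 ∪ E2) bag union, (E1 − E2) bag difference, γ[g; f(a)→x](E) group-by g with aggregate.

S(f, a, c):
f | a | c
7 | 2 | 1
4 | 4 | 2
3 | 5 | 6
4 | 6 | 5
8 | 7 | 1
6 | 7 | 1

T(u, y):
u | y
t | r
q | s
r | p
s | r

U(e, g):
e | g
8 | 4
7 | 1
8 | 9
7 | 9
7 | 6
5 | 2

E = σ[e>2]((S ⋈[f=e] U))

σ filters on e, owned by the right side.
E' = (S ⋈[f=e] σ[e>2](U))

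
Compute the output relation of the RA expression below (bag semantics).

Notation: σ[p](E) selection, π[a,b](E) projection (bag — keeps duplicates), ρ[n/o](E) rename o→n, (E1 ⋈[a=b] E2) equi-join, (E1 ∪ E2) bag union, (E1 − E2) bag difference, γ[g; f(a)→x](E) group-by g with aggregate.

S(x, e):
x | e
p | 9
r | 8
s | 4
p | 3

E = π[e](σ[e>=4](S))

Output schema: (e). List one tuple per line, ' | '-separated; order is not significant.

Row counts bottom-up:
  S → 4
  σ[e>=4](S) → 3
  π[e](σ[e>=4](S)) → 3

== RESULT ==
e
4
8
9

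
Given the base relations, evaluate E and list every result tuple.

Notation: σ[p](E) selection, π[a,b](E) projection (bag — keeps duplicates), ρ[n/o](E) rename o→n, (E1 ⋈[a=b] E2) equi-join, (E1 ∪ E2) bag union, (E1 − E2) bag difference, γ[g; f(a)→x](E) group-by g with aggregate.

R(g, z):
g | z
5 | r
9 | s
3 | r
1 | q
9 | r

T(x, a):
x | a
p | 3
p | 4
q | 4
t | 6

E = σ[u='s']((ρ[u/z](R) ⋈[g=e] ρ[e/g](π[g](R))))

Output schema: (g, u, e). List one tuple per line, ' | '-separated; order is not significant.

Row counts bottom-up:
  R → 5
  ρ[u/z](R) → 5
  R → 5
  π[g](R) → 5
  ρ[e/g](π[g](R)) → 5
  (ρ[u/z](R) ⋈[g=e] ρ[e/g](π[g](R))) → 7
  σ[u='s']((ρ[u/z](R) ⋈[g=e] ρ[e/g](π[g](R)))) → 2

== RESULT ==
g | u | e
9 | s | 9
9 | s | 9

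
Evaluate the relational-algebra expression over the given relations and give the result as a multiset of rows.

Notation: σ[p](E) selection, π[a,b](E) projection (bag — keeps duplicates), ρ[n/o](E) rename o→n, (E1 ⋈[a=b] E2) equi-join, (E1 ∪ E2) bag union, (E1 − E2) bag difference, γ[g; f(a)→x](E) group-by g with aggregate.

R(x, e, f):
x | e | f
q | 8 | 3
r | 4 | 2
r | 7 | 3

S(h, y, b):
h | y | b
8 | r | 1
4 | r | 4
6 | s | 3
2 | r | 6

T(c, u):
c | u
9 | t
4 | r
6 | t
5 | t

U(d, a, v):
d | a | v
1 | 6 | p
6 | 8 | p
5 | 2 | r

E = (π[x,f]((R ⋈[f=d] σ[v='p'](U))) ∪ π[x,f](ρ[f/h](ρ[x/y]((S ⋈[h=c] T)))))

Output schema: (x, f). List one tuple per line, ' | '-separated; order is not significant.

Subexpression sizes:
  R → 3
  U → 3
  σ[v='p'](U) → 2
  (R ⋈[f=d] σ[v='p'](U)) → 0
  π[x,f]((R ⋈[f=d] σ[v='p'](U))) → 0
  S → 4
  T → 4
  (S ⋈[h=c] T) → 2
  ρ[x/y]((S ⋈[h=c] T)) → 2
  ρ[f/h](ρ[x/y]((S ⋈[h=c] T))) → 2
  π[x,f](ρ[f/h](ρ[x/y]((S ⋈[h=c] T)))) → 2
  (π[x,f]((R ⋈[f=d] σ[v='p'](U))) ∪ π[x,f](ρ[f/h](ρ[x/y]((S ⋈[h=c] T))))) → 2

== RESULT ==
x | f
r | 4
s | 6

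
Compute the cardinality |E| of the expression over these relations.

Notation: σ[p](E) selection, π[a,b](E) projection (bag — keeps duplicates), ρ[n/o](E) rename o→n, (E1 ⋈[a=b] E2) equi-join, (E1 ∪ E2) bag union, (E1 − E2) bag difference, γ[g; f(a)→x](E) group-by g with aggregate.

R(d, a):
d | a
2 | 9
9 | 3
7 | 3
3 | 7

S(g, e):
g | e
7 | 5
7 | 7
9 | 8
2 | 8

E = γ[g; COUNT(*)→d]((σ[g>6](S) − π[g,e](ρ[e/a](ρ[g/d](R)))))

Stepwise |·|:
  S → 4
  σ[g>6](S) → 3
  R → 4
  ρ[g/d](R) → 4
  ρ[e/a](ρ[g/d](R)) → 4
  π[g,e](ρ[e/a](ρ[g/d](R))) → 4
  (σ[g>6](S) − π[g,e](ρ[e/a](ρ[g/d](R)))) → 3
  γ[g; COUNT(*)→d]((σ[g>6](S) − π[g,e](ρ[e/a](ρ[g/d](R))))) → 2

|E| = 2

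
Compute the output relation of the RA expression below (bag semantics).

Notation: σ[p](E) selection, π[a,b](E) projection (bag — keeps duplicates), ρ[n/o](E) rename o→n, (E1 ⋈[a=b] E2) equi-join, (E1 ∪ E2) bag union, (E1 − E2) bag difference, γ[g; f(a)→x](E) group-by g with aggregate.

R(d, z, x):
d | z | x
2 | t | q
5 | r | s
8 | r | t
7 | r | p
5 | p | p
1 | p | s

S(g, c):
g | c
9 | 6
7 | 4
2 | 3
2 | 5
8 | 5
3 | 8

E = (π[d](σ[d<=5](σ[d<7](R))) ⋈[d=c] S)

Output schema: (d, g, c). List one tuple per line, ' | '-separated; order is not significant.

Stepwise |·|:
  R → 6
  σ[d<7](R) → 4
  σ[d<=5](σ[d<7](R)) → 4
  π[d](σ[d<=5](σ[d<7](R))) → 4
  S → 6
  (π[d](σ[d<=5](σ[d<7](R))) ⋈[d=c] S) → 4

== RESULT ==
d | g | c
5 | 2 | 5
5 | 2 | 5
5 | 8 | 5
5 | 8 | 5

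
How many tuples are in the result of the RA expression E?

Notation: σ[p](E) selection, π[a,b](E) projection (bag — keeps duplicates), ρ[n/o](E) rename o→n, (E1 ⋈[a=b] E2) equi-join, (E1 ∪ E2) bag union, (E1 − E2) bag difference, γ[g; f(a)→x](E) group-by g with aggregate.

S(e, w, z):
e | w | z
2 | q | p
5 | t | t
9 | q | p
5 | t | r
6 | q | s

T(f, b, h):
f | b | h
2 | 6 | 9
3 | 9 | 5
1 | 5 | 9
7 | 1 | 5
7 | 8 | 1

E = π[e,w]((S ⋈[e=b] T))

Stepwise |·|:
  S → 5
  T → 5
  (S ⋈[e=b] T) → 4
  π[e,w]((S ⋈[e=b] T)) → 4

|E| = 4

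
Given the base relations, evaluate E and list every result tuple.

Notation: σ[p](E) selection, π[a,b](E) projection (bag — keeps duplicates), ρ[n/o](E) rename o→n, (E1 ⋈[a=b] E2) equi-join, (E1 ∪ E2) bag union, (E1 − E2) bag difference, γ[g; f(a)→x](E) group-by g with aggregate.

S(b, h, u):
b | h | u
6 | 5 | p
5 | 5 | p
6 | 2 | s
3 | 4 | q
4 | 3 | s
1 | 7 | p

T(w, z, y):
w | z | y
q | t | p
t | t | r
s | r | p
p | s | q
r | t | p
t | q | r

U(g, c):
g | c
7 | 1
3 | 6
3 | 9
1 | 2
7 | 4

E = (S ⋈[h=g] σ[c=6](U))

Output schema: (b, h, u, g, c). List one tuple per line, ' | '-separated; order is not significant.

Subexpression sizes:
  S → 6
  U → 5
  σ[c=6](U) → 1
  (S ⋈[h=g] σ[c=6](U)) → 1

== RESULT ==
b | h | u | g | c
4 | 3 | s | 3 | 6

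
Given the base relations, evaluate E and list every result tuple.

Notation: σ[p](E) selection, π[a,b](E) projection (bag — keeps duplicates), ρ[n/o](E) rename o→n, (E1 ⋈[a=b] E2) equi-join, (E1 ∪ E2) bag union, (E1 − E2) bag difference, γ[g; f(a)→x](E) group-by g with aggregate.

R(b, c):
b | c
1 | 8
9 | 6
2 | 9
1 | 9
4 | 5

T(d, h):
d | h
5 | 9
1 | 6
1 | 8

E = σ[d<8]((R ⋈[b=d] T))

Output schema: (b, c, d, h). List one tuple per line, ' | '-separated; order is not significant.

Subexpression sizes:
  R → 5
  T → 3
  (R ⋈[b=d] T) → 4
  σ[d<8]((R ⋈[b=d] T)) → 4

== RESULT ==
b | c | d | h
1 | 8 | 1 | 6
1 | 8 | 1 | 8
1 | 9 | 1 | 6
1 | 9 | 1 | 8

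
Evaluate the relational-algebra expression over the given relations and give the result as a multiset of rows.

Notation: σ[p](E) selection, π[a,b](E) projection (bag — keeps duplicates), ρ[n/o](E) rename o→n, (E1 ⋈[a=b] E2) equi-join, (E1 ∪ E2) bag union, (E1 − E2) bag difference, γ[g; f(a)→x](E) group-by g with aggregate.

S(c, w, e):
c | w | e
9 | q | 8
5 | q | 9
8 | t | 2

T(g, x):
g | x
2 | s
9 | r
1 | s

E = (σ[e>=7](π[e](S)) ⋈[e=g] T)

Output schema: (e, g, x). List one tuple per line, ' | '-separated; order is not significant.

Per-node cardinality:
  S → 3
  π[e](S) → 3
  σ[e>=7](π[e](S)) → 2
  T → 3
  (σ[e>=7](π[e](S)) ⋈[e=g] T) → 1

== RESULT ==
e | g | x
9 | 9 | r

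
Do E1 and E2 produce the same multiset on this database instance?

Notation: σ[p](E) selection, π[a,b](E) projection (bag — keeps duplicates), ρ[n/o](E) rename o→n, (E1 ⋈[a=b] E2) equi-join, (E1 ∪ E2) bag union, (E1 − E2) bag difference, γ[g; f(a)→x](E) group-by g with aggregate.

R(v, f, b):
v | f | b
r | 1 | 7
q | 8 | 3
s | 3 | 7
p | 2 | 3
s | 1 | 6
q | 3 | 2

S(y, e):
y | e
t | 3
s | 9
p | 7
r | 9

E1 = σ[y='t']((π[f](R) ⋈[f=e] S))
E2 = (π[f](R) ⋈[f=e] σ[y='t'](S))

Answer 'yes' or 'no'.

E1 per-node cardinality:
  R → 6
  π[f](R) → 6
  S → 4
  (π[f](R) ⋈[f=e] S) → 2
  σ[y='t']((π[f](R) ⋈[f=e] S)) → 2
E2 per-node cardinality:
  R → 6
  π[f](R) → 6
  S → 4
  σ[y='t'](S) → 1
  (π[f](R) ⋈[f=e] σ[y='t'](S)) → 2

E1 and E2 produce the same multiset:
f | y | e
3 | t | 3
3 | t | 3

yes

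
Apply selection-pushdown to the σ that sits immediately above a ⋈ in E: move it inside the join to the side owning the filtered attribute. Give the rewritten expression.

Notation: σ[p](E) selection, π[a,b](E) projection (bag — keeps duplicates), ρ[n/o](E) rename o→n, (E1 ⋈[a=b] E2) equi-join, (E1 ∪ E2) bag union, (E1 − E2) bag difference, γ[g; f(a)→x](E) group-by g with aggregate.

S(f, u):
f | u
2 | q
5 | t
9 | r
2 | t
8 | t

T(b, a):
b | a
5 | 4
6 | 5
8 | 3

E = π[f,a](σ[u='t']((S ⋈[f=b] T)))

σ filters on u, owned by the left side.
E' = π[f,a]((σ[u='t'](S) ⋈[f=b] T))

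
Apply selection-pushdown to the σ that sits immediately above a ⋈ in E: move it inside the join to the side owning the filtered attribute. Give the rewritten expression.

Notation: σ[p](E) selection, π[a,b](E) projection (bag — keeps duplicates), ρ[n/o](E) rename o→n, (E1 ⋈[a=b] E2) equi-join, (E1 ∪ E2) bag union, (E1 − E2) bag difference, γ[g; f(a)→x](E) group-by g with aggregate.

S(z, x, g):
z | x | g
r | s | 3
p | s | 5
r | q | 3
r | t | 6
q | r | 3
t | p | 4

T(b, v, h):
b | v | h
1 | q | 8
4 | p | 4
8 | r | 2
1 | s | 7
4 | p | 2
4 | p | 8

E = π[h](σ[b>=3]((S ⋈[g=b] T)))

σ filters on b, owned by the right side.
E' = π[h]((S ⋈[g=b] σ[b>=3](T)))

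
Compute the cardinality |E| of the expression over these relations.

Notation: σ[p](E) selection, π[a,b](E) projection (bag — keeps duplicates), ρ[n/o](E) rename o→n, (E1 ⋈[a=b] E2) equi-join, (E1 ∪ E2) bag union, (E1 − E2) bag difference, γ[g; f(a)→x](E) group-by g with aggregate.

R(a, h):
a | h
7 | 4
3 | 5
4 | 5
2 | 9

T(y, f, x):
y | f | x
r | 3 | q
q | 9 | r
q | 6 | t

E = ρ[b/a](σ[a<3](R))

Per-node cardinality:
  R → 4
  σ[a<3](R) → 1
  ρ[b/a](σ[a<3](R)) → 1

|E| = 1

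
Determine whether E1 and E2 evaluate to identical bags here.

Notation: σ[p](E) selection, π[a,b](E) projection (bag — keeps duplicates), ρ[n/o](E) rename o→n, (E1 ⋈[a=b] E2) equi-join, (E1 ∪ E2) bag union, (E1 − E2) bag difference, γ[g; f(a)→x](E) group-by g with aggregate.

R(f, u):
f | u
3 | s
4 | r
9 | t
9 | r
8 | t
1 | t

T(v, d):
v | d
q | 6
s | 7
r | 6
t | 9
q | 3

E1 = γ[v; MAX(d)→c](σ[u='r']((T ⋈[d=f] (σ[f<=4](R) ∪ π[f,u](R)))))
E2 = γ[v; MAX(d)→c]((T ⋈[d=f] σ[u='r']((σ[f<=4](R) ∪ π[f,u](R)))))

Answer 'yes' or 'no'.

E1 per-node cardinality:
  T → 5
  R → 6
  σ[f<=4](R) → 3
  R → 6
  π[f,u](R) → 6
  (σ[f<=4](R) ∪ π[f,u](R)) → 9
  (T ⋈[d=f] (σ[f<=4](R) ∪ π[f,u](R))) → 4
  σ[u='r']((T ⋈[d=f] (σ[f<=4](R) ∪ π[f,u](R)))) → 1
  γ[v; MAX(d)→c](σ[u='r']((T ⋈[d=f] (σ[f<=4](R) ∪ π[f,u](R))))) → 1
E2 per-node cardinality:
  T → 5
  R → 6
  σ[f<=4](R) → 3
  R → 6
  π[f,u](R) → 6
  (σ[f<=4](R) ∪ π[f,u](R)) → 9
  σ[u='r']((σ[f<=4](R) ∪ π[f,u](R))) → 3
  (T ⋈[d=f] σ[u='r']((σ[f<=4](R) ∪ π[f,u](R)))) → 1
  γ[v; MAX(d)→c]((T ⋈[d=f] σ[u='r']((σ[f<=4](R) ∪ π[f,u](R))))) → 1

E1 and E2 produce the same multiset:
v | c
t | 9

yes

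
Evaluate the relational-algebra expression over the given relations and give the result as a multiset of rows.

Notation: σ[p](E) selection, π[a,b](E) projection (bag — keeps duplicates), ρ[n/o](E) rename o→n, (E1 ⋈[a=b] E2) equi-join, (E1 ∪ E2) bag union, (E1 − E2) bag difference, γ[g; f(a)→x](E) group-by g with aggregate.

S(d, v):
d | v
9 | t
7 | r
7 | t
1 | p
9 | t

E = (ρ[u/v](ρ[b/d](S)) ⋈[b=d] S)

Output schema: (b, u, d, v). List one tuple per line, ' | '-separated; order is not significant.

Per-node cardinality:
  S → 5
  ρ[b/d](S) → 5
  ρ[u/v](ρ[b/d](S)) → 5
  S → 5
  (ρ[u/v](ρ[b/d](S)) ⋈[b=d] S) → 9

== RESULT ==
b | u | d | v
1 | p | 1 | p
7 | r | 7 | r
7 | r | 7 | t
7 | t | 7 | r
7 | t | 7 | t
9 | t | 9 | t
9 | t | 9 | t
9 | t | 9 | t
9 | t | 9 | t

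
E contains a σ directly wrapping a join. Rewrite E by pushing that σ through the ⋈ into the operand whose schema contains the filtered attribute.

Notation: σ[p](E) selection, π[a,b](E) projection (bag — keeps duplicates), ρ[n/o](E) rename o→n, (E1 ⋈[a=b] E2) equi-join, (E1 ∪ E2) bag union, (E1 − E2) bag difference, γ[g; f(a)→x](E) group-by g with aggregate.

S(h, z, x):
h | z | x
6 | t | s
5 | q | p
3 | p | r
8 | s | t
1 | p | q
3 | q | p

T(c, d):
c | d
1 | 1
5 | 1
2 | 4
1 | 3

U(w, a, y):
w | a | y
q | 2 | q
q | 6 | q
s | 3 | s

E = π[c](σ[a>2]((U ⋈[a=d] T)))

σ filters on a, owned by the left side.
E' = π[c]((σ[a>2](U) ⋈[a=d] T))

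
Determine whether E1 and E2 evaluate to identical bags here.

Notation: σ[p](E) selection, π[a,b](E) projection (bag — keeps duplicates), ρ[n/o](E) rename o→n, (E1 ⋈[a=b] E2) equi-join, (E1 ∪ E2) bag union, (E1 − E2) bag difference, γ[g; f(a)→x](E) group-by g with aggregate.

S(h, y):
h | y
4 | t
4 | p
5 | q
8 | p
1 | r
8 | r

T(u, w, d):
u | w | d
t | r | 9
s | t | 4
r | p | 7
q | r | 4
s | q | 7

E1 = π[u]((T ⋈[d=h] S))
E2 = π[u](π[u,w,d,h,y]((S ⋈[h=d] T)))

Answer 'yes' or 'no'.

E1 subexpression sizes:
  T → 5
  S → 6
  (T ⋈[d=h] S) → 4
  π[u]((T ⋈[d=h] S)) → 4
E2 subexpression sizes:
  S → 6
  T → 5
  (S ⋈[h=d] T) → 4
  π[u,w,d,h,y]((S ⋈[h=d] T)) → 4
  π[u](π[u,w,d,h,y]((S ⋈[h=d] T))) → 4

E1 and E2 produce the same multiset:
u
q
q
s
s

yes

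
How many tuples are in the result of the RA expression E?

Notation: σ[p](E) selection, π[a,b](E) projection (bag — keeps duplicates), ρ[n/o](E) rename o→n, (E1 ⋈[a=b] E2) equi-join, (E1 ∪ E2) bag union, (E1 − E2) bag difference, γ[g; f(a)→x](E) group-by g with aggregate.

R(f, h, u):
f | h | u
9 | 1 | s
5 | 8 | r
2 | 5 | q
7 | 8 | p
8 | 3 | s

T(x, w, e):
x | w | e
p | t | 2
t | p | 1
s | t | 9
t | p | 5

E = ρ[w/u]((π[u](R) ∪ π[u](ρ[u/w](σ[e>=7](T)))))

Subexpression sizes:
  R → 5
  π[u](R) → 5
  T → 4
  σ[e>=7](T) → 1
  ρ[u/w](σ[e>=7](T)) → 1
  π[u](ρ[u/w](σ[e>=7](T))) → 1
  (π[u](R) ∪ π[u](ρ[u/w](σ[e>=7](T)))) → 6
  ρ[w/u]((π[u](R) ∪ π[u](ρ[u/w](σ[e>=7](T))))) → 6

|E| = 6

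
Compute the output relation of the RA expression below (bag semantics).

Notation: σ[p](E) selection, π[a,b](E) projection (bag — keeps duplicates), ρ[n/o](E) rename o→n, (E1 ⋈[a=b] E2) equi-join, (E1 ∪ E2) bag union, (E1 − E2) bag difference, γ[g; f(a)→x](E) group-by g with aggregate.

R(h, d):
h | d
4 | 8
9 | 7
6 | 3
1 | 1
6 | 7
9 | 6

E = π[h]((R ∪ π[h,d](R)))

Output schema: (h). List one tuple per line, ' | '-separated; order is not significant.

Subexpression sizes:
  R → 6
  R → 6
  π[h,d](R) → 6
  (R ∪ π[h,d](R)) → 12
  π[h]((R ∪ π[h,d](R))) → 12

== RESULT ==
h
1
1
4
4
6
6
6
6
9
9
9
9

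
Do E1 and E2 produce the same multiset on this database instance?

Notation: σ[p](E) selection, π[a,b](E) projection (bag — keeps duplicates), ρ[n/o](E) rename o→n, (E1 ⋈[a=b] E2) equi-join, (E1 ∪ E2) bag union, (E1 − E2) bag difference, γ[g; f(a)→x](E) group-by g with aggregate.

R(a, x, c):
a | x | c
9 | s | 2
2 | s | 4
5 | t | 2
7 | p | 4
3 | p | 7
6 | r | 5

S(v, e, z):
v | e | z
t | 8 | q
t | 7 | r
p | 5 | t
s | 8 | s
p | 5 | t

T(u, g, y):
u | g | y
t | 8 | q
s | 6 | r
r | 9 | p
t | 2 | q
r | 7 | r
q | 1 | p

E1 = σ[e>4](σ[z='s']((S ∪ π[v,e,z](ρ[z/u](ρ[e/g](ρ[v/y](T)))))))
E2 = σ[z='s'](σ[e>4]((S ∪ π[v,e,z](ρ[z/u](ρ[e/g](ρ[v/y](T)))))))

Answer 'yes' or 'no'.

E1 row counts bottom-up:
  S → 5
  T → 6
  ρ[v/y](T) → 6
  ρ[e/g](ρ[v/y](T)) → 6
  ρ[z/u](ρ[e/g](ρ[v/y](T))) → 6
  π[v,e,z](ρ[z/u](ρ[e/g](ρ[v/y](T)))) → 6
  (S ∪ π[v,e,z](ρ[z/u](ρ[e/g](ρ[v/y](T))))) → 11
  σ[z='s']((S ∪ π[v,e,z](ρ[z/u](ρ[e/g](ρ[v/y](T)))))) → 2
  σ[e>4](σ[z='s']((S ∪ π[v,e,z](ρ[z/u](ρ[e/g](ρ[v/y](T))))))) → 2
E2 row counts bottom-up:
  S → 5
  T → 6
  ρ[v/y](T) → 6
  ρ[e/g](ρ[v/y](T)) → 6
  ρ[z/u](ρ[e/g](ρ[v/y](T))) → 6
  π[v,e,z](ρ[z/u](ρ[e/g](ρ[v/y](T)))) → 6
  (S ∪ π[v,e,z](ρ[z/u](ρ[e/g](ρ[v/y](T))))) → 11
  σ[e>4]((S ∪ π[v,e,z](ρ[z/u](ρ[e/g](ρ[v/y](T)))))) → 9
  σ[z='s'](σ[e>4]((S ∪ π[v,e,z](ρ[z/u](ρ[e/g](ρ[v/y](T))))))) → 2

E1 and E2 produce the same multiset:
v | e | z
r | 6 | s
s | 8 | s

yes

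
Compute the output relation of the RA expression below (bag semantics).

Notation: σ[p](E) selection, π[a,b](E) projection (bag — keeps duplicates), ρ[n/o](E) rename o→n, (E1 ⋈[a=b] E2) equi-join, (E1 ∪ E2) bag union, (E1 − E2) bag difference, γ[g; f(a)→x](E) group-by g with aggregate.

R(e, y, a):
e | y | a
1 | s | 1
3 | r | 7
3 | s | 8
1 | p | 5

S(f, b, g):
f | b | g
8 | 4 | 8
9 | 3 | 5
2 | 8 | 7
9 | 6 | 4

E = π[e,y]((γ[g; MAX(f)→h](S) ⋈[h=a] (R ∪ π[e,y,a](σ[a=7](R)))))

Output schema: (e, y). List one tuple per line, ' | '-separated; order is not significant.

Subexpression sizes:
  S → 4
  γ[g; MAX(f)→h](S) → 4
  R → 4
  R → 4
  σ[a=7](R) → 1
  π[e,y,a](σ[a=7](R)) → 1
  (R ∪ π[e,y,a](σ[a=7](R))) → 5
  (γ[g; MAX(f)→h](S) ⋈[h=a] (R ∪ π[e,y,a](σ[a=7](R)))) → 1
  π[e,y]((γ[g; MAX(f)→h](S) ⋈[h=a] (R ∪ π[e,y,a](σ[a=7](R))))) → 1

== RESULT ==
e | y
3 | s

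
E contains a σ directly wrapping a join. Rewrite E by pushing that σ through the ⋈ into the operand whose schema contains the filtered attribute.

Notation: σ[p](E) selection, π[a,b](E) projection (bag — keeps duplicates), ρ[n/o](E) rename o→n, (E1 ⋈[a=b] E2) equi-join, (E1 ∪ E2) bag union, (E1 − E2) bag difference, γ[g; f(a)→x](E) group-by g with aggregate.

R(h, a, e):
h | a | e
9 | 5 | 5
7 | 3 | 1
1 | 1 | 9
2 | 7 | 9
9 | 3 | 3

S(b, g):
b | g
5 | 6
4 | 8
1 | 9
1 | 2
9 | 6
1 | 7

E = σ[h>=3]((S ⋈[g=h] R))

σ filters on h, owned by the right side.
E' = (S ⋈[g=h] σ[h>=3](R))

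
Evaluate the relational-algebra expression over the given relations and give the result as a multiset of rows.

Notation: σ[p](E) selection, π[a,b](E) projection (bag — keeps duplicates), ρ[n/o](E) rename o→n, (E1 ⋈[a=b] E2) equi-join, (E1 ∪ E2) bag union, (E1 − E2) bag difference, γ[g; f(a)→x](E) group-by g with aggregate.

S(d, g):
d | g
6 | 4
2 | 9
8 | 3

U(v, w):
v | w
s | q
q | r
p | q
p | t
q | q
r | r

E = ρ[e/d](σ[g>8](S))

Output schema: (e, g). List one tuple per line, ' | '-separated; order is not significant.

Stepwise |·|:
  S → 3
  σ[g>8](S) → 1
  ρ[e/d](σ[g>8](S)) → 1

== RESULT ==
e | g
2 | 9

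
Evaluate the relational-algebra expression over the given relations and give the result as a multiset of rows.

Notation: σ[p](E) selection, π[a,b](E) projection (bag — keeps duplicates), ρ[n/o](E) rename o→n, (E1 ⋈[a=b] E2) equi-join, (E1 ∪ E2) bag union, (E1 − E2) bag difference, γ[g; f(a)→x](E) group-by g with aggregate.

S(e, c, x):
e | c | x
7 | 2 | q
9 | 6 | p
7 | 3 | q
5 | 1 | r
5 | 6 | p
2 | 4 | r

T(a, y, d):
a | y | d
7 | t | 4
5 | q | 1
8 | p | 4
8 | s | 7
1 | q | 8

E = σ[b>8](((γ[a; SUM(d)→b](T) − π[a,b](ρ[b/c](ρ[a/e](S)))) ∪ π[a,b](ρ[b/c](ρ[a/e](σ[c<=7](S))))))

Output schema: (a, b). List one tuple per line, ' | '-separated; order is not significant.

Subexpression sizes:
  T → 5
  γ[a; SUM(d)→b](T) → 4
  S → 6
  ρ[a/e](S) → 6
  ρ[b/c](ρ[a/e](S)) → 6
  π[a,b](ρ[b/c](ρ[a/e](S))) → 6
  (γ[a; SUM(d)→b](T) − π[a,b](ρ[b/c](ρ[a/e](S)))) → 3
  S → 6
  σ[c<=7](S) → 6
  ρ[a/e](σ[c<=7](S)) → 6
  ρ[b/c](ρ[a/e](σ[c<=7](S))) → 6
  π[a,b](ρ[b/c](ρ[a/e](σ[c<=7](S)))) → 6
  ((γ[a; SUM(d)→b](T) − π[a,b](ρ[b/c](ρ[a/e](S)))) ∪ π[a,b](ρ[b/c](ρ[a/e](σ[c<=7](S))))) → 9
  σ[b>8](((γ[a; SUM(d)→b](T) − π[a,b](ρ[b/c](ρ[a/e](S)))) ∪ π[a,b](ρ[b/c](ρ[a/e](σ[c<=7](S)))))) → 1

== RESULT ==
a | b
8 | 11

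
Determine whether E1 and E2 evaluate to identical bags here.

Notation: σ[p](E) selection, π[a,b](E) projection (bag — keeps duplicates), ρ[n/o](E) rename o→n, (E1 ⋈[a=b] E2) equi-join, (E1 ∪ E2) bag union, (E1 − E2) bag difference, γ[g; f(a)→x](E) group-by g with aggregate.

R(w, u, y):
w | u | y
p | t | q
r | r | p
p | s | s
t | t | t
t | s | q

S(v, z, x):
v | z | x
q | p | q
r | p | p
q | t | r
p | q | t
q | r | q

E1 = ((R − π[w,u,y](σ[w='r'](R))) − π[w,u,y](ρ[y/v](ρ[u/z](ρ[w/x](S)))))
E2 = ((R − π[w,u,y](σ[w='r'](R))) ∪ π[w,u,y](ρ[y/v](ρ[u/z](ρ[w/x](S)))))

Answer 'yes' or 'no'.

E1 per-node cardinality:
  R → 5
  R → 5
  σ[w='r'](R) → 1
  π[w,u,y](σ[w='r'](R)) → 1
  (R − π[w,u,y](σ[w='r'](R))) → 4
  S → 5
  ρ[w/x](S) → 5
  ρ[u/z](ρ[w/x](S)) → 5
  ρ[y/v](ρ[u/z](ρ[w/x](S))) → 5
  π[w,u,y](ρ[y/v](ρ[u/z](ρ[w/x](S)))) → 5
  ((R − π[w,u,y](σ[w='r'](R))) − π[w,u,y](ρ[y/v](ρ[u/z](ρ[w/x](S))))) → 4
E2 per-node cardinality:
  R → 5
  R → 5
  σ[w='r'](R) → 1
  π[w,u,y](σ[w='r'](R)) → 1
  (R − π[w,u,y](σ[w='r'](R))) → 4
  S → 5
  ρ[w/x](S) → 5
  ρ[u/z](ρ[w/x](S)) → 5
  ρ[y/v](ρ[u/z](ρ[w/x](S))) → 5
  π[w,u,y](ρ[y/v](ρ[u/z](ρ[w/x](S)))) → 5
  ((R − π[w,u,y](σ[w='r'](R))) ∪ π[w,u,y](ρ[y/v](ρ[u/z](ρ[w/x](S))))) → 9

E1 result:
w | u | y
p | s | s
p | t | q
t | s | q
t | t | t
E2 result:
w | u | y
p | p | r
p | s | s
p | t | q
q | p | q
q | r | q
r | t | q
t | q | p
t | s | q
t | t | t
Witness: ('r', 't', 'q') appears 0× in E1 but 1× in E2.

no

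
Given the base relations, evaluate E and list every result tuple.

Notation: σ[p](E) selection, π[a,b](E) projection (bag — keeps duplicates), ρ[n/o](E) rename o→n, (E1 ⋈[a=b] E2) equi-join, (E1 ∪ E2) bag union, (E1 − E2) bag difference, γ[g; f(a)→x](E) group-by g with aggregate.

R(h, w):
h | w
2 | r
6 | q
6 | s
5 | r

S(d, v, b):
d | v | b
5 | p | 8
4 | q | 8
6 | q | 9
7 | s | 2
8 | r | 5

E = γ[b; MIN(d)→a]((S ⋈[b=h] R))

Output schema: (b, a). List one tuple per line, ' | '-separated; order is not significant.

Subexpression sizes:
  S → 5
  R → 4
  (S ⋈[b=h] R) → 2
  γ[b; MIN(d)→a]((S ⋈[b=h] R)) → 2

== RESULT ==
b | a
2 | 7
5 | 8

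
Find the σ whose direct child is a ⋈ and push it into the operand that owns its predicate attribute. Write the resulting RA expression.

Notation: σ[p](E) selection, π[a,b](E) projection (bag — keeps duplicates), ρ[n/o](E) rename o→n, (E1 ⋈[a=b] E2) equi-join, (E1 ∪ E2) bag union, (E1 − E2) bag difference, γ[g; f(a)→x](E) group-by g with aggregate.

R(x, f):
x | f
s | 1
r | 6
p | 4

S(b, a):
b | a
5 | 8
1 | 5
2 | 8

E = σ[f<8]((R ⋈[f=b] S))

σ filters on f, owned by the left side.
E' = (σ[f<8](R) ⋈[f=b] S)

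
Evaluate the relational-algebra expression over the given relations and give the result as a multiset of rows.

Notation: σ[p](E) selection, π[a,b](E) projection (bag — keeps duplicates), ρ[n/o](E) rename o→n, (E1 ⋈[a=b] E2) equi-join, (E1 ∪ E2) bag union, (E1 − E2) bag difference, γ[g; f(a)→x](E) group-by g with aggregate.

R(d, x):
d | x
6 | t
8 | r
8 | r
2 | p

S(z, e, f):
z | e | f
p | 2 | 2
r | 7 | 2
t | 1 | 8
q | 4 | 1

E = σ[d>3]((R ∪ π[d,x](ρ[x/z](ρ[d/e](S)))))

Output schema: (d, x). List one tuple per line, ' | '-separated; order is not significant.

Row counts bottom-up:
  R → 4
  S → 4
  ρ[d/e](S) → 4
  ρ[x/z](ρ[d/e](S)) → 4
  π[d,x](ρ[x/z](ρ[d/e](S))) → 4
  (R ∪ π[d,x](ρ[x/z](ρ[d/e](S)))) → 8
  σ[d>3]((R ∪ π[d,x](ρ[x/z](ρ[d/e](S))))) → 5

== RESULT ==
d | x
4 | q
6 | t
7 | r
8 | r
8 | r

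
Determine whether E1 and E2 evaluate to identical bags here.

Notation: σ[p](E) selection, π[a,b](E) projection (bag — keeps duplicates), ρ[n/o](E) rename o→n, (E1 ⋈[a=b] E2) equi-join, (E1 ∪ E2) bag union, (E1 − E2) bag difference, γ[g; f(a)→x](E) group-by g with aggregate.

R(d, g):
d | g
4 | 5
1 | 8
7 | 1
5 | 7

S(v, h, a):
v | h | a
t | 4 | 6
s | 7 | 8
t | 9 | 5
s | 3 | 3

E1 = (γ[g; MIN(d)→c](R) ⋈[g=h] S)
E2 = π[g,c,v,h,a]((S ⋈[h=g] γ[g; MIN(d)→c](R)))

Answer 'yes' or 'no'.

E1 subexpression sizes:
  R → 4
  γ[g; MIN(d)→c](R) → 4
  S → 4
  (γ[g; MIN(d)→c](R) ⋈[g=h] S) → 1
E2 subexpression sizes:
  S → 4
  R → 4
  γ[g; MIN(d)→c](R) → 4
  (S ⋈[h=g] γ[g; MIN(d)→c](R)) → 1
  π[g,c,v,h,a]((S ⋈[h=g] γ[g; MIN(d)→c](R))) → 1

E1 and E2 produce the same multiset:
g | c | v | h | a
7 | 5 | s | 7 | 8

yes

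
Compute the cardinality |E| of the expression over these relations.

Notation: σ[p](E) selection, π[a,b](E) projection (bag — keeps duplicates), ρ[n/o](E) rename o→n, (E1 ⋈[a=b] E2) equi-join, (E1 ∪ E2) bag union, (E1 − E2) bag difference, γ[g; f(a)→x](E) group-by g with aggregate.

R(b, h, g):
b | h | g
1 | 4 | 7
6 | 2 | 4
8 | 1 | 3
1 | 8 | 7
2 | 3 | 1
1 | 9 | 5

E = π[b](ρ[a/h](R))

Subexpression sizes:
  R → 6
  ρ[a/h](R) → 6
  π[b](ρ[a/h](R)) → 6

|E| = 6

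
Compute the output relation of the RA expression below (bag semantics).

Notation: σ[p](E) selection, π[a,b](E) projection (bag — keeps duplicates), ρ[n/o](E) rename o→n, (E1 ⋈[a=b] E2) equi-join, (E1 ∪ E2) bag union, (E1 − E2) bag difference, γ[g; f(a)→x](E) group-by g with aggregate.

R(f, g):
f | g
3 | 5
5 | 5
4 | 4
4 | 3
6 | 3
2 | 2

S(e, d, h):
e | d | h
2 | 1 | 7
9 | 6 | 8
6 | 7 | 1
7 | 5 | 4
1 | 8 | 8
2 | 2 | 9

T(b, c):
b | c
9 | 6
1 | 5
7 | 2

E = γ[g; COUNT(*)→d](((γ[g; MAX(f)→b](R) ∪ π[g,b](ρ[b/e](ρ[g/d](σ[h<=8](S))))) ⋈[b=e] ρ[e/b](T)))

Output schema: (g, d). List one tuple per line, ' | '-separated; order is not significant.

Per-node cardinality:
  R → 6
  γ[g; MAX(f)→b](R) → 4
  S → 6
  σ[h<=8](S) → 5
  ρ[g/d](σ[h<=8](S)) → 5
  ρ[b/e](ρ[g/d](σ[h<=8](S))) → 5
  π[g,b](ρ[b/e](ρ[g/d](σ[h<=8](S)))) → 5
  (γ[g; MAX(f)→b](R) ∪ π[g,b](ρ[b/e](ρ[g/d](σ[h<=8](S))))) → 9
  T → 3
  ρ[e/b](T) → 3
  ((γ[g; MAX(f)→b](R) ∪ π[g,b](ρ[b/e](ρ[g/d](σ[h<=8](S))))) ⋈[b=e] ρ[e/b](T)) → 3
  γ[g; COUNT(*)→d](((γ[g; MAX(f)→b](R) ∪ π[g,b](ρ[b/e](ρ[g/d](σ[h<=8](S))))) ⋈[b=e] ρ[e/b](T))) → 3

== RESULT ==
g | d
5 | 1
6 | 1
8 | 1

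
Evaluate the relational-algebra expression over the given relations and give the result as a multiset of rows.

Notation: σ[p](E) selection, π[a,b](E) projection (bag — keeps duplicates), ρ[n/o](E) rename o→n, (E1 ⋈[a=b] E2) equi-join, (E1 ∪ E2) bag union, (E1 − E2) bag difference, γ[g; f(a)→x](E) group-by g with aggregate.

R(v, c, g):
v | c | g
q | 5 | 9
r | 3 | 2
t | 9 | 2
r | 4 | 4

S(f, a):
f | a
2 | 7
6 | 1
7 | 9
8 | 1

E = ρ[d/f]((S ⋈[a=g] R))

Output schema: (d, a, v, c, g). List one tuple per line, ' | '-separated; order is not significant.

Subexpression sizes:
  S → 4
  R → 4
  (S ⋈[a=g] R) → 1
  ρ[d/f]((S ⋈[a=g] R)) → 1

== RESULT ==
d | a | v | c | g
7 | 9 | q | 5 | 9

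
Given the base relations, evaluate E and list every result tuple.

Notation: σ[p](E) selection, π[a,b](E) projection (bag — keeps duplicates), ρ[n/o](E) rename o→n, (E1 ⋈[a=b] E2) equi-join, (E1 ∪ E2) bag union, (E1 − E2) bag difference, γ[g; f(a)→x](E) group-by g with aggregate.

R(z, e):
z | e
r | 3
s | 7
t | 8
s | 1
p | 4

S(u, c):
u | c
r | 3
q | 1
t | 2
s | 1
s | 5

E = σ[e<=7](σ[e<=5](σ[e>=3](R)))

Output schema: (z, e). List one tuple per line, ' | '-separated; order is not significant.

Stepwise |·|:
  R → 5
  σ[e>=3](R) → 4
  σ[e<=5](σ[e>=3](R)) → 2
  σ[e<=7](σ[e<=5](σ[e>=3](R))) → 2

== RESULT ==
z | e
p | 4
r | 3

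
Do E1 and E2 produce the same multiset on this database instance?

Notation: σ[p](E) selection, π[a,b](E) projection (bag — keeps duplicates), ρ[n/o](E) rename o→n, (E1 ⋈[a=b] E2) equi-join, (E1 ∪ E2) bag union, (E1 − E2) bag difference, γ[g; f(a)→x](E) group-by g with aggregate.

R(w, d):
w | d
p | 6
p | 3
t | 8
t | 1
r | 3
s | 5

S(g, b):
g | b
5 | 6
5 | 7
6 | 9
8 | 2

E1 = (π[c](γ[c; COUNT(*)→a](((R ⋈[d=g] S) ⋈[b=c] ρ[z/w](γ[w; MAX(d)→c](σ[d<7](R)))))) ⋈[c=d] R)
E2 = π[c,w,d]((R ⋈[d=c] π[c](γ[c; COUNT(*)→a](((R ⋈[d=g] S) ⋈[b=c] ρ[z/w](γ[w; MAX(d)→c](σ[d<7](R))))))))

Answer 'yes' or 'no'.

E1 row counts bottom-up:
  R → 6
  S → 4
  (R ⋈[d=g] S) → 4
  R → 6
  σ[d<7](R) → 5
  γ[w; MAX(d)→c](σ[d<7](R)) → 4
  ρ[z/w](γ[w; MAX(d)→c](σ[d<7](R))) → 4
  ((R ⋈[d=g] S) ⋈[b=c] ρ[z/w](γ[w; MAX(d)→c](σ[d<7](R)))) → 1
  γ[c; COUNT(*)→a](((R ⋈[d=g] S) ⋈[b=c] ρ[z/w](γ[w; MAX(d)→c](σ[d<7](R))))) → 1
  π[c](γ[c; COUNT(*)→a](((R ⋈[d=g] S) ⋈[b=c] ρ[z/w](γ[w; MAX(d)→c](σ[d<7](R)))))) → 1
  R → 6
  (π[c](γ[c; COUNT(*)→a](((R ⋈[d=g] S) ⋈[b=c] ρ[z/w](γ[w; MAX(d)→c](σ[d<7](R)))))) ⋈[c=d] R) → 1
E2 row counts bottom-up:
  R → 6
  R → 6
  S → 4
  (R ⋈[d=g] S) → 4
  R → 6
  σ[d<7](R) → 5
  γ[w; MAX(d)→c](σ[d<7](R)) → 4
  ρ[z/w](γ[w; MAX(d)→c](σ[d<7](R))) → 4
  ((R ⋈[d=g] S) ⋈[b=c] ρ[z/w](γ[w; MAX(d)→c](σ[d<7](R)))) → 1
  γ[c; COUNT(*)→a](((R ⋈[d=g] S) ⋈[b=c] ρ[z/w](γ[w; MAX(d)→c](σ[d<7](R))))) → 1
  π[c](γ[c; COUNT(*)→a](((R ⋈[d=g] S) ⋈[b=c] ρ[z/w](γ[w; MAX(d)→c](σ[d<7](R)))))) → 1
  (R ⋈[d=c] π[c](γ[c; COUNT(*)→a](((R ⋈[d=g] S) ⋈[b=c] ρ[z/w](γ[w; MAX(d)→c](σ[d<7](R))))))) → 1
  π[c,w,d]((R ⋈[d=c] π[c](γ[c; COUNT(*)→a](((R ⋈[d=g] S) ⋈[b=c] ρ[z/w](γ[w; MAX(d)→c](σ[d<7](R)))))))) → 1

E1 and E2 produce the same multiset:
c | w | d
6 | p | 6

yes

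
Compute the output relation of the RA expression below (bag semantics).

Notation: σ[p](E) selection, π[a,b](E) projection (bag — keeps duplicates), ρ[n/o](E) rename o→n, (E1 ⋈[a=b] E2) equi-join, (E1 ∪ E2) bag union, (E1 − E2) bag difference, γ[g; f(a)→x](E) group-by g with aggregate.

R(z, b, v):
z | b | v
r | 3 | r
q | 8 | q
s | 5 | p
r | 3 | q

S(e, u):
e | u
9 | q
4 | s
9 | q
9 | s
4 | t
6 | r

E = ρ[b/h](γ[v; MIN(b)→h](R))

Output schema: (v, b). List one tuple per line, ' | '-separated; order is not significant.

Per-node cardinality:
  R → 4
  γ[v; MIN(b)→h](R) → 3
  ρ[b/h](γ[v; MIN(b)→h](R)) → 3

== RESULT ==
v | b
p | 5
q | 3
r | 3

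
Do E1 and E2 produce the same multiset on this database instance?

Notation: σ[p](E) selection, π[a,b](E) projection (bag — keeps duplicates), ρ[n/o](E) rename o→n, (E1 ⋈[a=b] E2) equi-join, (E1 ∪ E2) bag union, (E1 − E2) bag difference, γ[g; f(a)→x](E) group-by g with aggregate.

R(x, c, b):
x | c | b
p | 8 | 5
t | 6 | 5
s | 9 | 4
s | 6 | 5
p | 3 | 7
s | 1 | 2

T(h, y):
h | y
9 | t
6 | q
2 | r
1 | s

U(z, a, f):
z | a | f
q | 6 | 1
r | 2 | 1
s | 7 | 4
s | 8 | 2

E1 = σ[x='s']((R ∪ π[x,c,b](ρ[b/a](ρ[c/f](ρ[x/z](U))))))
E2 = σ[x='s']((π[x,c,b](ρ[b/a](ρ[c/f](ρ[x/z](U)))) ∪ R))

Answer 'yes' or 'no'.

E1 row counts bottom-up:
  R → 6
  U → 4
  ρ[x/z](U) → 4
  ρ[c/f](ρ[x/z](U)) → 4
  ρ[b/a](ρ[c/f](ρ[x/z](U))) → 4
  π[x,c,b](ρ[b/a](ρ[c/f](ρ[x/z](U)))) → 4
  (R ∪ π[x,c,b](ρ[b/a](ρ[c/f](ρ[x/z](U))))) → 10
  σ[x='s']((R ∪ π[x,c,b](ρ[b/a](ρ[c/f](ρ[x/z](U)))))) → 5
E2 row counts bottom-up:
  U → 4
  ρ[x/z](U) → 4
  ρ[c/f](ρ[x/z](U)) → 4
  ρ[b/a](ρ[c/f](ρ[x/z](U))) → 4
  π[x,c,b](ρ[b/a](ρ[c/f](ρ[x/z](U)))) → 4
  R → 6
  (π[x,c,b](ρ[b/a](ρ[c/f](ρ[x/z](U)))) ∪ R) → 10
  σ[x='s']((π[x,c,b](ρ[b/a](ρ[c/f](ρ[x/z](U)))) ∪ R)) → 5

E1 and E2 produce the same multiset:
x | c | b
s | 1 | 2
s | 2 | 8
s | 4 | 7
s | 6 | 5
s | 9 | 4

yes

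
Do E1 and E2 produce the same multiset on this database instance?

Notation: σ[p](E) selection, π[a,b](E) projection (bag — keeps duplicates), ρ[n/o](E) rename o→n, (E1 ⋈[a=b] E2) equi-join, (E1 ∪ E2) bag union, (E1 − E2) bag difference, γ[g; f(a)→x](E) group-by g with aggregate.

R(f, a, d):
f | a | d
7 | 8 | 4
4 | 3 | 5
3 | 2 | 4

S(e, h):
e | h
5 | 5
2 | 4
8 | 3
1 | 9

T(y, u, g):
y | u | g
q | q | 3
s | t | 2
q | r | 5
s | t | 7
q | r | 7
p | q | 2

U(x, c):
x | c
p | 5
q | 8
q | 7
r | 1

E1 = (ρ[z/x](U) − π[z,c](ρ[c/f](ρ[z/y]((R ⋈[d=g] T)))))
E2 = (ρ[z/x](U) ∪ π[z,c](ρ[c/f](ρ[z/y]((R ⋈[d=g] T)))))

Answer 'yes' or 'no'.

E1 per-node cardinality:
  U → 4
  ρ[z/x](U) → 4
  R → 3
  T → 6
  (R ⋈[d=g] T) → 1
  ρ[z/y]((R ⋈[d=g] T)) → 1
  ρ[c/f](ρ[z/y]((R ⋈[d=g] T))) → 1
  π[z,c](ρ[c/f](ρ[z/y]((R ⋈[d=g] T)))) → 1
  (ρ[z/x](U) − π[z,c](ρ[c/f](ρ[z/y]((R ⋈[d=g] T))))) → 4
E2 per-node cardinality:
  U → 4
  ρ[z/x](U) → 4
  R → 3
  T → 6
  (R ⋈[d=g] T) → 1
  ρ[z/y]((R ⋈[d=g] T)) → 1
  ρ[c/f](ρ[z/y]((R ⋈[d=g] T))) → 1
  π[z,c](ρ[c/f](ρ[z/y]((R ⋈[d=g] T)))) → 1
  (ρ[z/x](U) ∪ π[z,c](ρ[c/f](ρ[z/y]((R ⋈[d=g] T))))) → 5

E1 result:
z | c
p | 5
q | 7
q | 8
r | 1
E2 result:
z | c
p | 5
q | 4
q | 7
q | 8
r | 1
Witness: ('q', 4) appears 0× in E1 but 1× in E2.

no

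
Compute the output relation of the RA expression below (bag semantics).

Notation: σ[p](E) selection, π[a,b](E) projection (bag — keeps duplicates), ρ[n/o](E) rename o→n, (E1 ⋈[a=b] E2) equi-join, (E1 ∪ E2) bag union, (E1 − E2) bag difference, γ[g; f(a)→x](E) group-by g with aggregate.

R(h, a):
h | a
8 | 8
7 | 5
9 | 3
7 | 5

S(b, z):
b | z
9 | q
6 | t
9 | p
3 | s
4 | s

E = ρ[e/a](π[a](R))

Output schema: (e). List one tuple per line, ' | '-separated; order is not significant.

Per-node cardinality:
  R → 4
  π[a](R) → 4
  ρ[e/a](π[a](R)) → 4

== RESULT ==
e
3
5
5
8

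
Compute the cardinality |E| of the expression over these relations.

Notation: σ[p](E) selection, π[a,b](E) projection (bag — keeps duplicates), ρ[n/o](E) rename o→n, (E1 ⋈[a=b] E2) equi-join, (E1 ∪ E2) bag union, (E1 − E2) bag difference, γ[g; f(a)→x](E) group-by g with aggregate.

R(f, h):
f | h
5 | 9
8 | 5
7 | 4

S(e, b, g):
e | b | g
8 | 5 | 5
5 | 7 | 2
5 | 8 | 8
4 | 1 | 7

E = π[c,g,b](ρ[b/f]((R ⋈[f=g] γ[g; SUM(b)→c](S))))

Per-node cardinality:
  R → 3
  S → 4
  γ[g; SUM(b)→c](S) → 4
  (R ⋈[f=g] γ[g; SUM(b)→c](S)) → 3
  ρ[b/f]((R ⋈[f=g] γ[g; SUM(b)→c](S))) → 3
  π[c,g,b](ρ[b/f]((R ⋈[f=g] γ[g; SUM(b)→c](S)))) → 3

|E| = 3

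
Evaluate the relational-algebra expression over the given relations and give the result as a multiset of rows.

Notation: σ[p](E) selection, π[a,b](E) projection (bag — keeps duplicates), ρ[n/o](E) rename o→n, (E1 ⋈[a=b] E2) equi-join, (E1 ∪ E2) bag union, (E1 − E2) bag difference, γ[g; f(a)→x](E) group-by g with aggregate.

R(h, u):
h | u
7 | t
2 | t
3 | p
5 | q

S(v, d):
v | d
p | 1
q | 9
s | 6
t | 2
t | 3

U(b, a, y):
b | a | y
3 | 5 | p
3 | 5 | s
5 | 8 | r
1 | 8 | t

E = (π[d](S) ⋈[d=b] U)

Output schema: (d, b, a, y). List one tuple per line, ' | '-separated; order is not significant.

Per-node cardinality:
  S → 5
  π[d](S) → 5
  U → 4
  (π[d](S) ⋈[d=b] U) → 3

== RESULT ==
d | b | a | y
1 | 1 | 8 | t
3 | 3 | 5 | p
3 | 3 | 5 | s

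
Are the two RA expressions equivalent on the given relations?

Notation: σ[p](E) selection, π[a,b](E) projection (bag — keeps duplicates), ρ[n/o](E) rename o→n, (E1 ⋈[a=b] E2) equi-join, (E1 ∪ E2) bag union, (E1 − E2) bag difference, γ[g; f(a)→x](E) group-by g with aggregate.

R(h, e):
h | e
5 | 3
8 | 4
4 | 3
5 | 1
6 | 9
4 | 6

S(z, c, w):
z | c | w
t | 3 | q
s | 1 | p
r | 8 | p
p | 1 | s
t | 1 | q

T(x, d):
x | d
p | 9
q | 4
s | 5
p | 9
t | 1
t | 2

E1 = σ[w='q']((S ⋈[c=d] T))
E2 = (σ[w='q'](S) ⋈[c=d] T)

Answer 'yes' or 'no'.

E1 stepwise |·|:
  S → 5
  T → 6
  (S ⋈[c=d] T) → 3
  σ[w='q']((S ⋈[c=d] T)) → 1
E2 stepwise |·|:
  S → 5
  σ[w='q'](S) → 2
  T → 6
  (σ[w='q'](S) ⋈[c=d] T) → 1

E1 and E2 produce the same multiset:
z | c | w | x | d
t | 1 | q | t | 1

yes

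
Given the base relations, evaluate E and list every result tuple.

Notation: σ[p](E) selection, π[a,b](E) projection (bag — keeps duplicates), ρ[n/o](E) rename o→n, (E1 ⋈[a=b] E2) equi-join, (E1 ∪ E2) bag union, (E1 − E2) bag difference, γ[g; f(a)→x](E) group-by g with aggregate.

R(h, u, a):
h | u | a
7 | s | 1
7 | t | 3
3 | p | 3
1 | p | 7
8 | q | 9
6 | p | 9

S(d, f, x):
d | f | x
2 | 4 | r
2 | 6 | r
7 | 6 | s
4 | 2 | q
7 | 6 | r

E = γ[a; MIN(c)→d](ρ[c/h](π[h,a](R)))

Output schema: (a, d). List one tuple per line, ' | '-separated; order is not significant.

Stepwise |·|:
  R → 6
  π[h,a](R) → 6
  ρ[c/h](π[h,a](R)) → 6
  γ[a; MIN(c)→d](ρ[c/h](π[h,a](R))) → 4

== RESULT ==
a | d
1 | 7
3 | 3
7 | 1
9 | 6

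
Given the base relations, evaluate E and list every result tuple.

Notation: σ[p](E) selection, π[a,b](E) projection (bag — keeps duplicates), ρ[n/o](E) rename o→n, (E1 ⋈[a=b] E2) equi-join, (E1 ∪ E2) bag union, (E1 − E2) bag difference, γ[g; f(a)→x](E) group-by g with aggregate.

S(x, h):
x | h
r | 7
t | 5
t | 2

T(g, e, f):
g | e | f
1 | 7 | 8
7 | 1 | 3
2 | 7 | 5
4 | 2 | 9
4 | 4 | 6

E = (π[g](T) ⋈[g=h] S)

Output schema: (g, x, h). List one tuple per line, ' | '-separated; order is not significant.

Row counts bottom-up:
  T → 5
  π[g](T) → 5
  S → 3
  (π[g](T) ⋈[g=h] S) → 2

== RESULT ==
g | x | h
2 | t | 2
7 | r | 7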